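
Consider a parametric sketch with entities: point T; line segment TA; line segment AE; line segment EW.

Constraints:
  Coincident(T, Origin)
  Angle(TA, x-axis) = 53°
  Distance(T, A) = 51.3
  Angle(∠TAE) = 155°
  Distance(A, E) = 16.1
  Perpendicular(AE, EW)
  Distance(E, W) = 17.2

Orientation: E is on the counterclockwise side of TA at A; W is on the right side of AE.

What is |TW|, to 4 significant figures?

73.69

∠TAE = 155.0°, so AE runs at 53.0° + (180° − 155.0°) = 78.00° from the x-axis; with |AE| = 16.1, E = A + 16.1·(cos 78.00°, sin 78.00°) = (34.22, 56.72). AE is perpendicular to EW; with |EW| = 17.2 on the right of AE, W = E + 17.2·(0.9781, -0.2079) = (51.04, 53.14). Then |TW| = |W − T| = 73.69.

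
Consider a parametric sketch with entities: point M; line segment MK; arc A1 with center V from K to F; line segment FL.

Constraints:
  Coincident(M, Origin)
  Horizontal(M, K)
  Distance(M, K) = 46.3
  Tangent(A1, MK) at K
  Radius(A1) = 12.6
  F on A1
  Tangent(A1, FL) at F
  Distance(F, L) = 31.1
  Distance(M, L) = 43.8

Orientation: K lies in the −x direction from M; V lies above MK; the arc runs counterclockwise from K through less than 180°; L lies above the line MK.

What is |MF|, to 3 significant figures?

35.5

M is at the origin; MK is horizontal with |MK| = 46.3 and K on the −x side, so K = (-46.3, 0.00). The tangent condition forces VK to be normal to MK, so V = K + (0, 12.6) = (-46.3, 12.6). Since VF ⟂ FL (tangency), |VL| = √(12.6² + 31.1²) = 33.6 regardless of where F sits on A1. So L lies on both circle(M, 43.8) and circle(V, 33.6); the above-MK intersection is L = (-23.3, 37.1). F is the foot of the tangent from L: F = (-34.5, 8.06).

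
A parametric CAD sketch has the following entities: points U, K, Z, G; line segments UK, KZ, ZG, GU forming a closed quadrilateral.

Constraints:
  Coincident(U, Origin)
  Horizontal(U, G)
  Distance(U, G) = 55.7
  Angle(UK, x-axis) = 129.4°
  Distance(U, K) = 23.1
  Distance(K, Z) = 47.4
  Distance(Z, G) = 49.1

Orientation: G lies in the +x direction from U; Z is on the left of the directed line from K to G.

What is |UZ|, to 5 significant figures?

48.402

U is at the origin; UG is horizontal with |UG| = 55.7 and G in +x, so G = (55.7, 0). UK runs at 129.4° with |UK| = 23.1, so K = (-14.662, 17.850). Z is determined by |KZ| = 47.4 and |ZG| = 49.1 together: it lies at the intersection of circle(K, 47.4) and circle(G, 49.1). With |KG| = 72.591, the foot of the radical line on KG is 35.166 from K and the perpendicular offset is √(47.4² − 35.166²) = 31.783. Taking the left-of-KG solution: Z = (27.239, 40.010).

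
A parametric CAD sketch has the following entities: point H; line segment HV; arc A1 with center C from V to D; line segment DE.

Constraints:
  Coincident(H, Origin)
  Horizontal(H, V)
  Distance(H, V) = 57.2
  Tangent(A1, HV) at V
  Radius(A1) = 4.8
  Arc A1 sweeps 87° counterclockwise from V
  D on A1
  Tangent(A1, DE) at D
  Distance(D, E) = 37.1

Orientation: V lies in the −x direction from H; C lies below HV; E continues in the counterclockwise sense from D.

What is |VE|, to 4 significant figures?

42.14

H is at the origin; HV is horizontal with |HV| = 57.2 and V on the −x side, so V = (-57.20, 0.000). Since A1 is tangent to HV there, CV ⟂ HV, so C = V + (0, -4.8) = (-57.20, -4.800). On A1, V sits at bearing 90° from C; an 87° counterclockwise sweep puts D at bearing 177°, so D = C + 4.8·(cos 177°, sin 177°) = (-61.99, -4.549). A1 meets DE tangentially, so CD is at right angles to DE, so DE runs along (−sin 177°, cos 177°); with |DE| = 37.1, E = (-63.94, -41.60). Then |VE| = |E − V| = 42.14.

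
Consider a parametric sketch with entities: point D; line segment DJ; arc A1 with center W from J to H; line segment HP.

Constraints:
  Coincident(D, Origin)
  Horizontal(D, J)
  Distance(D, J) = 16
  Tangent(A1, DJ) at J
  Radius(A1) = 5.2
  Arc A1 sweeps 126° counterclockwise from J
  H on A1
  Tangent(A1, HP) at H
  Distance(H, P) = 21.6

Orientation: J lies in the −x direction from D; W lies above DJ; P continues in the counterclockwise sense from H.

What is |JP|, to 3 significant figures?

27.1

D is at the origin; D and J share the same y with |DJ| = 16.0 and J on the −x side, so J = (-16.0, 0.00). Tangency of A1 to DJ means the radius WJ is perpendicular to DJ, so W = J + (0, 5.2) = (-16.0, 5.20). On A1, J sits at bearing -90° from W; a 126° counterclockwise sweep puts H at bearing 36°, so H = W + 5.2·(cos 36°, sin 36°) = (-11.8, 8.26). Tangency of A1 to HP means the radius WH is perpendicular to HP, so HP runs along (−sin 36°, cos 36°); with |HP| = 21.6, P = (-24.5, 25.7). Then |JP| = |P − J| = 27.1.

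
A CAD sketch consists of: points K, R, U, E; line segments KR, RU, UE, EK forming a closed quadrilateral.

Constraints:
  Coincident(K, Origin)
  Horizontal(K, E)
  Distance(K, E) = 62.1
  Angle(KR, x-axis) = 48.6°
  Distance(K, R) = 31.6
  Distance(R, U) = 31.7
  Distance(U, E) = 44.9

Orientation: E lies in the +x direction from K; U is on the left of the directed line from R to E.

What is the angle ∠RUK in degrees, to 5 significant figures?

6.4812°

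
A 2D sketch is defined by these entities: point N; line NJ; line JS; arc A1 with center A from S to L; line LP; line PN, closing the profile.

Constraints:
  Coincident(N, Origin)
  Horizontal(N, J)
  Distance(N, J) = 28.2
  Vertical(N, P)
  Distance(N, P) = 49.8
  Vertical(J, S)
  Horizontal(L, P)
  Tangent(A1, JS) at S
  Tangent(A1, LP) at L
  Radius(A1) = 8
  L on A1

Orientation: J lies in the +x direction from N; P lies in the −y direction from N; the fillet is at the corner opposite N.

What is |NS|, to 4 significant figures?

50.42

The virtual corner opposite N is at (28.20, -49.80). Tangency of A1 to JS means the radius AS is perpendicular to JS and A1 meets LP tangentially, so AL is at right angles to LP, with radius 8.0, so the center A sits 8.0 in from both sides at A = (20.20, -41.80). That places the tangent points at S = (28.20, -41.80) on JS and L = (20.20, -49.80) on LP. Then |NS| = |S − N| = 50.42.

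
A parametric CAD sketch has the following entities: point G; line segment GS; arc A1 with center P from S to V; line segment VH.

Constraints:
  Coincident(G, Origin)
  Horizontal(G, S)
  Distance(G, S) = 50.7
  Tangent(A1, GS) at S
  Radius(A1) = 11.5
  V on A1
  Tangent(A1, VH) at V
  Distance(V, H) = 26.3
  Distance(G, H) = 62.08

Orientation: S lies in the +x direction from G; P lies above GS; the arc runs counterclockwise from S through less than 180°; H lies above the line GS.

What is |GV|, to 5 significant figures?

63.059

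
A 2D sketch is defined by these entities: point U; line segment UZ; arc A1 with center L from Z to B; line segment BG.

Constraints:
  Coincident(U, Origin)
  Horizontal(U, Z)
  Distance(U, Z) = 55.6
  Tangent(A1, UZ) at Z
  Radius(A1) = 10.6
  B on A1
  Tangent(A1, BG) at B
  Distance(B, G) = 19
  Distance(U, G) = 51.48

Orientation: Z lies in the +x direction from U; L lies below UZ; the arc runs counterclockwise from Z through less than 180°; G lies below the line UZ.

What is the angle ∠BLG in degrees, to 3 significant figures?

60.8°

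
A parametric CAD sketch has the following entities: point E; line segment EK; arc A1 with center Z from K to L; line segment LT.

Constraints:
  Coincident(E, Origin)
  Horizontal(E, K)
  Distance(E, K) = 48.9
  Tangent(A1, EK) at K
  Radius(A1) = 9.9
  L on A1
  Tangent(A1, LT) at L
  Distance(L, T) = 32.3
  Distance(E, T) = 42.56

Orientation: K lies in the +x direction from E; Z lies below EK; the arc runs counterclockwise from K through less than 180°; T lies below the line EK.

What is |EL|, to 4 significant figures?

40.45

E is at the origin; EK is horizontal with |EK| = 48.9 and K on the +x side, so K = (48.90, 0.000). Since A1 is tangent to EK there, ZK ⟂ EK, so Z = K + (0, -9.9) = (48.90, -9.900). Since ZL ⟂ LT (tangency), |ZT| = √(9.9² + 32.3²) = 33.78 regardless of where L sits on A1. So T lies on both circle(E, 42.56) and circle(Z, 33.78); the below-EK intersection is T = (25.39, -34.16). L is the foot of the tangent from T: L = (40.08, -5.396).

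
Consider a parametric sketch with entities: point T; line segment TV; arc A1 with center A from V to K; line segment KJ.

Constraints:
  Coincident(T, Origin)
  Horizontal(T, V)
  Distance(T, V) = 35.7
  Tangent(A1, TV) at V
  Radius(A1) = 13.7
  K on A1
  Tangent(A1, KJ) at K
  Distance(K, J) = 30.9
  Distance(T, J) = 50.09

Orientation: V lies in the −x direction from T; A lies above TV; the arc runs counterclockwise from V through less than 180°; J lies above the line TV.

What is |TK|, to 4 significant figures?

26.02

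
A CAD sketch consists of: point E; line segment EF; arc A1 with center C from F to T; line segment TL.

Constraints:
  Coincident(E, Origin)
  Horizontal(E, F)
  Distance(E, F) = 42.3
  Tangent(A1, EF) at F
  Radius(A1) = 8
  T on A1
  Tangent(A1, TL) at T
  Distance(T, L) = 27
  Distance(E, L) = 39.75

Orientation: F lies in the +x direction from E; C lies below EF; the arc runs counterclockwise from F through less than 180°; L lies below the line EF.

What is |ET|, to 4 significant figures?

35.19

E is at the origin; EF is horizontal with |EF| = 42.3 and F on the +x side, so F = (42.30, 0.000). A1 meets EF tangentially, so CF is at right angles to EF, so C = F + (0, -8) = (42.30, -8.000). Since CT ⟂ TL (tangency), |CL| = √(8.0² + 27.0²) = 28.16 regardless of where T sits on A1. So L lies on both circle(E, 39.75) and circle(C, 28.16); the below-EF intersection is L = (25.43, -30.55). T is the foot of the tangent from L: T = (34.80, -5.225).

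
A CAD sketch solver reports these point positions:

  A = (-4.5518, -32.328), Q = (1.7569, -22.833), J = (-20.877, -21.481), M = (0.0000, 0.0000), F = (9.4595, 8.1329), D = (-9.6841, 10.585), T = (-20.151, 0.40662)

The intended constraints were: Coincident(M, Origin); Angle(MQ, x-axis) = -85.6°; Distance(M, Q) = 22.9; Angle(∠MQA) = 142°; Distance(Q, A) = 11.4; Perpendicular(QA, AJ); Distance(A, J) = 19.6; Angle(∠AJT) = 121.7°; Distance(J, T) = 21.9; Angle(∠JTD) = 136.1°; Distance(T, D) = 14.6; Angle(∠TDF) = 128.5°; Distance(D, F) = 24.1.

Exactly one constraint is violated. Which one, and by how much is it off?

Distance(D, F) = 24.1 — off by 4.80.

M = (0.00, 0.00) ✓; MQ at -85.60° ✓; |MQ| = 22.90 ✓; ∠MQA = 142.0° ✓; |QA| = 11.40 ✓; ∠(QA, AJ) = 90.00° ✓; |AJ| = 19.60 ✓; ∠AJT = 121.7° ✓; |JT| = 21.90 ✓; ∠JTD = 136.1° ✓; |TD| = 14.60 ✓; ∠TDF = 128.5° ✓; |DF| = 19.30 ✗.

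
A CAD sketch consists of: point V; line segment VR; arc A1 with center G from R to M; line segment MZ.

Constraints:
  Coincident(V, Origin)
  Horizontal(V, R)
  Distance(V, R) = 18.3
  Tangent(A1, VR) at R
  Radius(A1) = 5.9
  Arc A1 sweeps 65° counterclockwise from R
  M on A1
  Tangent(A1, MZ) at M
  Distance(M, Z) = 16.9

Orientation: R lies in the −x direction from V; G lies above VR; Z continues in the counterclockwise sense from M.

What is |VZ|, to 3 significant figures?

19.6

V is at the origin; VR is horizontal with |VR| = 18.3 and R on the −x side, so R = (-18.3, 0.00). Since A1 is tangent to VR there, GR ⟂ VR, so G = R + (0, 5.9) = (-18.3, 5.90). On A1, R sits at bearing -90° from G; a 65° counterclockwise sweep puts M at bearing -25°, so M = G + 5.9·(cos -25°, sin -25°) = (-13.0, 3.41). A1 meets MZ tangentially, so GM is at right angles to MZ, so MZ runs along (−sin -25°, cos -25°); with |MZ| = 16.9, Z = (-5.81, 18.7). Then |VZ| = |Z − V| = 19.6.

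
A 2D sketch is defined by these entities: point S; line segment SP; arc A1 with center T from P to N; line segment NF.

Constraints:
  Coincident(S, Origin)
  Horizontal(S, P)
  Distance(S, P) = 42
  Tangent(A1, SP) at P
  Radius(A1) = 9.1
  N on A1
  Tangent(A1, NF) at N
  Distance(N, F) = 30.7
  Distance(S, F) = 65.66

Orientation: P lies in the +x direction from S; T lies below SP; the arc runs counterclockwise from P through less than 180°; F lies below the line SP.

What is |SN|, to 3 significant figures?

37.5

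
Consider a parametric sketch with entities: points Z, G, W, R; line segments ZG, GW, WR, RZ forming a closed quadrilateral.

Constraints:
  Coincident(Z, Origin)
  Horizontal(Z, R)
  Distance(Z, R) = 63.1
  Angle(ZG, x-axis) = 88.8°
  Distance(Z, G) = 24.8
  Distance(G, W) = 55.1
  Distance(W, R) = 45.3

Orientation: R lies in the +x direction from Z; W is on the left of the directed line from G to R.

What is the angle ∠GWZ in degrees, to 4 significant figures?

19.76°

Checks: |GW| = 55.10 ✓; |WR| = 45.30 ✓.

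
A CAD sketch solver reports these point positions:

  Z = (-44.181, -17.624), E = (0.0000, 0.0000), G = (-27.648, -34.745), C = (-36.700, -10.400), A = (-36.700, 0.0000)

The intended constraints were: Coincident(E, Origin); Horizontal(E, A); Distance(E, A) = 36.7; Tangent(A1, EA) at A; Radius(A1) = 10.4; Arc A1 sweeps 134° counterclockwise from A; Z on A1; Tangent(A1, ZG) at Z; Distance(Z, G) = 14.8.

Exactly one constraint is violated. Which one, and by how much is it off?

Distance(Z, G) = 14.8 — off by 9.00.

E = (0.00, 0.00) ✓; E.y = 0.00, A.y = 0.00 ✓; |EA| = 36.70 ✓; ∠(CA, AE) = 90.00° ✓; |CA| = 10.40 ✓; bearing(C→Z) − bearing(C→A) = 134.0° ✓; |CZ| = 10.40 ✓; ∠(CZ, ZG) = 90.00° ✓; |ZG| = 23.80 ✗.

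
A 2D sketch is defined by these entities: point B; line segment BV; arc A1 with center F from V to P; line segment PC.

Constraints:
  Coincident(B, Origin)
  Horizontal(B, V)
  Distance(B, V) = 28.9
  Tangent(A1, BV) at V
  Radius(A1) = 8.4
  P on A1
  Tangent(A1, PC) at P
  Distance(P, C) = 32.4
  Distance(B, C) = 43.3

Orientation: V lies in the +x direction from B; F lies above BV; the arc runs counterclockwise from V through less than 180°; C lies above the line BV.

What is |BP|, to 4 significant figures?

38.14

Checks: B = (0.00, 0.00) ✓; |FP| = 8.400 ✓; ∠(FP, PC) = 90.00° ✓; |PC| = 32.40 ✓; |BC| = 43.30 ✓.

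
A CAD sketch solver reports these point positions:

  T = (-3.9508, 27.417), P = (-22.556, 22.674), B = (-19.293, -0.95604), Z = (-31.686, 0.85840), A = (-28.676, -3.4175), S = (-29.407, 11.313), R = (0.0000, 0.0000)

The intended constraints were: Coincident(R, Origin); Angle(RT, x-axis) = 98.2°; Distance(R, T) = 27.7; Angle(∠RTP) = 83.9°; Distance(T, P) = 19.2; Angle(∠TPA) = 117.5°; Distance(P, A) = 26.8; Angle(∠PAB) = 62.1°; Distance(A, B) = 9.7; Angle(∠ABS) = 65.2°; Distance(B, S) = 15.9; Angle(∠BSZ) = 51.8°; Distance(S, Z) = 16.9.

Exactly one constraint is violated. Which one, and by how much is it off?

Distance(S, Z) = 16.9 — off by 6.20.

R = (0.00, 0.00) ✓; RT at 98.20° ✓; |RT| = 27.70 ✓; ∠RTP = 83.90° ✓; |TP| = 19.20 ✓; ∠TPA = 117.5° ✓; |PA| = 26.80 ✓; ∠PAB = 62.10° ✓; |AB| = 9.700 ✓; ∠ABS = 65.20° ✓; |BS| = 15.90 ✓; ∠BSZ = 51.80° ✓; |SZ| = 10.70 ✗.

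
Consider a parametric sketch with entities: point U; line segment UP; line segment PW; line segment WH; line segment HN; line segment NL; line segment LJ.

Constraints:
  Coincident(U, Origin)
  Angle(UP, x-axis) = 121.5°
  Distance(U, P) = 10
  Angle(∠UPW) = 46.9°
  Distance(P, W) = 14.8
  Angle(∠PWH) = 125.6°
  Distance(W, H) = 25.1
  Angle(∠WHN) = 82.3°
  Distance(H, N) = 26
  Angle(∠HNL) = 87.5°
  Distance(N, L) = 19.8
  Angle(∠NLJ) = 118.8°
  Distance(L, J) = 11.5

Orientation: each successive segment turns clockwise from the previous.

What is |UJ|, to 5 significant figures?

2.9072

∠HNL = 87.5° gives NL at 103.80° from the x-axis; with |NL| = 19.8, L = (-10.196, -5.4484). ∠NLJ = 118.8° gives LJ at 42.600° from the x-axis; with |LJ| = 11.5, J = (-1.7310, 2.3357). Then |UJ| = |J − U| = 2.9072.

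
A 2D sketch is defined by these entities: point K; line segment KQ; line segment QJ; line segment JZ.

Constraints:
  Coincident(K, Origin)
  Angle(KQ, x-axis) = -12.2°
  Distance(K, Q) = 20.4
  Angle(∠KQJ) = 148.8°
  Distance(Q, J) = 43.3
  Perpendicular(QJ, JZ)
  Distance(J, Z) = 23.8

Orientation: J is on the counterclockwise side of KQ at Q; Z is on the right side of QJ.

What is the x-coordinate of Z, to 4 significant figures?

68.63

K is at the origin; KQ runs at -12.2° with length 20.4, so Q = 20.4·(cos -12.2°, sin -12.2°) = (19.94, -4.311). ∠KQJ = 148.8°, so QJ runs at -12.2° + (180° − 148.8°) = 19.00° from the x-axis; with |QJ| = 43.3, J = Q + 43.3·(cos 19.00°, sin 19.00°) = (60.88, 9.786). The perpendicularity gives JZ at right angles to QJ; with |JZ| = 23.8 on the right of QJ, Z = J + 23.8·(0.3256, -0.9455) = (68.63, -12.72). So Z.x = 68.63.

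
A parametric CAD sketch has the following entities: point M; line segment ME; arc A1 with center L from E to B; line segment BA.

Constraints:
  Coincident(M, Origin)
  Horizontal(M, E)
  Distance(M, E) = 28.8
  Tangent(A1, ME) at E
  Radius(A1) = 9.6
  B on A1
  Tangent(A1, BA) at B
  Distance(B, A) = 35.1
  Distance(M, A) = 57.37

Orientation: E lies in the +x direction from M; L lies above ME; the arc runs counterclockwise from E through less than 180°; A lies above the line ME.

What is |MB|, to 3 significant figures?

39.8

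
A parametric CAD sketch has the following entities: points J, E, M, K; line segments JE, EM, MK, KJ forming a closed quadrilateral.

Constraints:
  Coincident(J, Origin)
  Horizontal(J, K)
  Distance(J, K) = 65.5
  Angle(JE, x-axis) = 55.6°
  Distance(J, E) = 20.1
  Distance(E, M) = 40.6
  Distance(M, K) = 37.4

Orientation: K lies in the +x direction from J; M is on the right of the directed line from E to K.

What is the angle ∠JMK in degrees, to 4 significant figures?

122.5°

J is at the origin; J and K share the same y with |JK| = 65.5 and K in +x, so K = (65.5, 0). JE runs at 55.6° with |JE| = 20.1, so E = (11.36, 16.58). M is determined by |EM| = 40.6 and |MK| = 37.4 together: it lies at the intersection of circle(E, 40.6) and circle(K, 37.4). With |EK| = 56.63, the foot of the radical line on EK is 30.52 from E and the perpendicular offset is √(40.6² − 30.52²) = 26.78. Taking the right-of-EK solution: M = (32.69, -17.96).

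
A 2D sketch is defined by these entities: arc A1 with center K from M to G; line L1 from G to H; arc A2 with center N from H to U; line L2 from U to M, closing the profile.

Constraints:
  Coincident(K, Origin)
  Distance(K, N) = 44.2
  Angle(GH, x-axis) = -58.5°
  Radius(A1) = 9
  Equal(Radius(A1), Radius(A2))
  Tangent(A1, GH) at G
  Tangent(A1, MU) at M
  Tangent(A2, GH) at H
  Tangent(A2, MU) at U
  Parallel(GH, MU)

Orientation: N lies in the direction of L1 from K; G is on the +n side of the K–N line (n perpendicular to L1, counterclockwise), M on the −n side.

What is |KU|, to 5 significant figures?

45.107

Tangency of A1 to both parallel lines with radius 9.0 puts G and M at K ± 9.0·n: G = (7.6738, 4.7025), M = (-7.6738, -4.7025). Equal radii place H and U the same way about N: H = N + 9.0·n = (30.768, -32.984), U = N − 9.0·n = (15.421, -42.389). Then |KU| = |U − K| = 45.107.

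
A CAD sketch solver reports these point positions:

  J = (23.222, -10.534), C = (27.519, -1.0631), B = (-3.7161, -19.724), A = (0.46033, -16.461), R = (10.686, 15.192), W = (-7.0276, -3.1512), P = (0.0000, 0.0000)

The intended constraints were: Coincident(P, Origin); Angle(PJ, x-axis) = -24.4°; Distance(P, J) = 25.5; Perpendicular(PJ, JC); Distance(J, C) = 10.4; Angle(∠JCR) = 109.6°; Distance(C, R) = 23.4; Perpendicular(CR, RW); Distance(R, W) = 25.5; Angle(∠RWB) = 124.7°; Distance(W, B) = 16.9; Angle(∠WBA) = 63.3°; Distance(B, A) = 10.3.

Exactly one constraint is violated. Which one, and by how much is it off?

Distance(B, A) = 10.3 — off by 5.00.

P = (0.00, 0.00) ✓; PJ at -24.40° ✓; |PJ| = 25.50 ✓; ∠(PJ, JC) = 90.00° ✓; |JC| = 10.40 ✓; ∠JCR = 109.6° ✓; |CR| = 23.40 ✓; ∠(CR, RW) = 90.00° ✓; |RW| = 25.50 ✓; ∠RWB = 124.7° ✓; |WB| = 16.90 ✓; ∠WBA = 63.30° ✓; |BA| = 5.300 ✗.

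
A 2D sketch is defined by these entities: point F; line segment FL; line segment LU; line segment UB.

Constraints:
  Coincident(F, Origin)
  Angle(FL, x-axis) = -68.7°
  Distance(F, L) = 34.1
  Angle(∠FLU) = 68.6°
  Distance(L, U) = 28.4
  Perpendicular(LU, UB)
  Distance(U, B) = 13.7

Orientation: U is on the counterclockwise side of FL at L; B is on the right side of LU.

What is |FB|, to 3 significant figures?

48.2

F is at the origin; FL runs at -68.7° with length 34.1, so L = 34.1·(cos -68.7°, sin -68.7°) = (12.4, -31.8). ∠FLU = 68.6°, so LU runs at -68.7° + (180° − 68.6°) = 42.7° from the x-axis; with |LU| = 28.4, U = L + 28.4·(cos 42.7°, sin 42.7°) = (33.3, -12.5). LU is perpendicular to UB; with |UB| = 13.7 on the right of LU, B = U + 13.7·(0.678, -0.735) = (42.5, -22.6). Then |FB| = |B − F| = 48.2.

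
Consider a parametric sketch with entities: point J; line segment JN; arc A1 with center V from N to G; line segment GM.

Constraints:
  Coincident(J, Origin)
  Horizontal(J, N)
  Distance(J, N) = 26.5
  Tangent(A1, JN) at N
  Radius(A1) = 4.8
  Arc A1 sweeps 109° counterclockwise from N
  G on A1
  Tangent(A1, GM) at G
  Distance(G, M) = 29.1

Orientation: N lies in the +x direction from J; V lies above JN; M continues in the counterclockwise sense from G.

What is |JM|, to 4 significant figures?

40.16

On A1, N sits at bearing -90° from V; a 109° counterclockwise sweep puts G at bearing 19°, so G = V + 4.8·(cos 19°, sin 19°) = (31.04, 6.363). A1 meets GM tangentially, so VG is at right angles to GM, so GM runs along (−sin 19°, cos 19°); with |GM| = 29.1, M = (21.56, 33.88). Then |JM| = |M − J| = 40.16.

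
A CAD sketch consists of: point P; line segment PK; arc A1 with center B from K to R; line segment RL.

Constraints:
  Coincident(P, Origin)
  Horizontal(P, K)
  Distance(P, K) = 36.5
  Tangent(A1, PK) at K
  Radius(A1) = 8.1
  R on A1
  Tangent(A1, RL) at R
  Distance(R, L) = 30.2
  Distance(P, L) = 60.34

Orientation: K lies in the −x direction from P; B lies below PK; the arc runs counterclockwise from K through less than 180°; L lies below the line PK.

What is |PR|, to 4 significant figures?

45.17

P is at the origin; P and K share the same y with |PK| = 36.5 and K on the −x side, so K = (-36.50, 0.000). Since A1 is tangent to PK there, BK ⟂ PK, so B = K + (0, -8.1) = (-36.50, -8.100). Since BR ⟂ RL (tangency), |BL| = √(8.1² + 30.2²) = 31.27 regardless of where R sits on A1. So L lies on both circle(P, 60.34) and circle(B, 31.27); the below-PK intersection is L = (-47.32, -37.43). R is the foot of the tangent from L: R = (-44.57, -7.360).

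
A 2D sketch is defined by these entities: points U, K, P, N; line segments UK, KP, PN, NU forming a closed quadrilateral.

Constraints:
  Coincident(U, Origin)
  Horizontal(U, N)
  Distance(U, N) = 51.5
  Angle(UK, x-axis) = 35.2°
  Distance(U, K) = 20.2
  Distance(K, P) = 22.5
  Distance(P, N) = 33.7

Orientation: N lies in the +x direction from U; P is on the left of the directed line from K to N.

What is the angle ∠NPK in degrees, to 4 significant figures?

79.29°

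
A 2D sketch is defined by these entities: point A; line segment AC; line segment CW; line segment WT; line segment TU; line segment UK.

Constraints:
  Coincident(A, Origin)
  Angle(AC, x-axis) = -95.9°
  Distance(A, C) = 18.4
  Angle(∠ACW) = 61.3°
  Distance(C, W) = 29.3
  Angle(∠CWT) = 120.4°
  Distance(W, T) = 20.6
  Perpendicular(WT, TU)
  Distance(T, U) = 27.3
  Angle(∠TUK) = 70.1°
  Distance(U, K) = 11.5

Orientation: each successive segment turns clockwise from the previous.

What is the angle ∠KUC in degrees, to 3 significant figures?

16.6°

A is at the origin; AC runs at -95.9° with length 18.4, so C = (-1.89, -18.3). ∠ACW = 61.3° gives CW at 145° from the x-axis; with |CW| = 29.3, W = (-26.0, -1.66). ∠CWT = 120.4° gives WT at 85.8° from the x-axis; with |WT| = 20.6, T = (-24.5, 18.9). The perpendicularity gives TU at right angles to WT, so TU runs at -4.20°; with |TU| = 27.3, U = (2.73, 16.9). ∠TUK = 70.1° gives UK at -114° from the x-axis; with |UK| = 11.5, K = (-1.97, 6.38). Then cos ∠KUC = UK·UC / (|UK||UC|), giving 16.6°.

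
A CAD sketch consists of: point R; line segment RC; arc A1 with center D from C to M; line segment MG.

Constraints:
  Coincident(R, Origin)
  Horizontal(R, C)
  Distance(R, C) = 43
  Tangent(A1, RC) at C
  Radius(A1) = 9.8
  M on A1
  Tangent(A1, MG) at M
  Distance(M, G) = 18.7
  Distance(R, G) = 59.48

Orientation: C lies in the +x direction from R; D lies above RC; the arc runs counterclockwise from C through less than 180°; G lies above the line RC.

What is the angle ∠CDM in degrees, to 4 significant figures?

92.47°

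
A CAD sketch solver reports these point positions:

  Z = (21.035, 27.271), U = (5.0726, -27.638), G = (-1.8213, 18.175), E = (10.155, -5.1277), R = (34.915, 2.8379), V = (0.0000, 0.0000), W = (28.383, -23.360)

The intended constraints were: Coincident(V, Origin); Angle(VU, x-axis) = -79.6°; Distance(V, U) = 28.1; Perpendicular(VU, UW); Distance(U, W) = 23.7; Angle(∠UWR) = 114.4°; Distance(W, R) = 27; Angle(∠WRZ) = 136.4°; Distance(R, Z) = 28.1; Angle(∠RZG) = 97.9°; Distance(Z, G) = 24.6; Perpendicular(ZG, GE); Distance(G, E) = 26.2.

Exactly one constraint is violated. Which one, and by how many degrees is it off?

Perpendicular(ZG, GE) — off by 5.50°.

V = (0.00, 0.00) ✓; VU at -79.60° ✓; |VU| = 28.10 ✓; ∠(VU, UW) = 90.00° ✓; |UW| = 23.70 ✓; ∠UWR = 114.4° ✓; |WR| = 27.00 ✓; ∠WRZ = 136.4° ✓; |RZ| = 28.10 ✓; ∠RZG = 97.90° ✓; |ZG| = 24.60 ✓; ∠(ZG, GE) = 95.50° ✗; |GE| = 26.20 ✓.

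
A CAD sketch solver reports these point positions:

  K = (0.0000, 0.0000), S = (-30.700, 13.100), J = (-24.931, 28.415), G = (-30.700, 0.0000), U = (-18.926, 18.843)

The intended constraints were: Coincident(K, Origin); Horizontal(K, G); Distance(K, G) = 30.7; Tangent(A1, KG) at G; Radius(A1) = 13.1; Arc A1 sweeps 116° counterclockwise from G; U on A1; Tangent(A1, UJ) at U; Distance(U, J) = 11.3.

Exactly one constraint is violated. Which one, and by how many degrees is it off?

Tangent(A1, UJ) at U — off by 6.10°.

K = (0.00, 0.00) ✓; K.y = 0.00, G.y = 0.00 ✓; |KG| = 30.70 ✓; ∠(SG, GK) = 90.00° ✓; |SG| = 13.10 ✓; bearing(S→U) − bearing(S→G) = 116.0° ✓; |SU| = 13.10 ✓; ∠(SU, UJ) = 83.90° ✗; |UJ| = 11.30 ✓.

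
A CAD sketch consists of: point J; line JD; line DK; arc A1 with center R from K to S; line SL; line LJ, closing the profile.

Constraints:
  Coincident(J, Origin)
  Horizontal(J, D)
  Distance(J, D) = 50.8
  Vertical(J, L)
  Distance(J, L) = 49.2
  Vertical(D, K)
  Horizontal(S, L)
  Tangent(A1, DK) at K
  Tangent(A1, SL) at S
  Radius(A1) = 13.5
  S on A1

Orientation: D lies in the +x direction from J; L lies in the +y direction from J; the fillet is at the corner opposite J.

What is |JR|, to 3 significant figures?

51.6

J is at the origin; JD is horizontal with |JD| = 50.8 and D on the +x side, so D = (50.8, 0.00). JL is vertical with |JL| = 49.2 and L on the +y side, so L = (0.00, 49.2). The virtual corner opposite J is at (50.8, 49.2). Since A1 is tangent to DK there, RK ⟂ DK and since A1 is tangent to SL there, RS ⟂ SL, with radius 13.5, so the center R sits 13.5 in from both sides at R = (37.3, 35.7). Then |JR| = |R − J| = 51.6.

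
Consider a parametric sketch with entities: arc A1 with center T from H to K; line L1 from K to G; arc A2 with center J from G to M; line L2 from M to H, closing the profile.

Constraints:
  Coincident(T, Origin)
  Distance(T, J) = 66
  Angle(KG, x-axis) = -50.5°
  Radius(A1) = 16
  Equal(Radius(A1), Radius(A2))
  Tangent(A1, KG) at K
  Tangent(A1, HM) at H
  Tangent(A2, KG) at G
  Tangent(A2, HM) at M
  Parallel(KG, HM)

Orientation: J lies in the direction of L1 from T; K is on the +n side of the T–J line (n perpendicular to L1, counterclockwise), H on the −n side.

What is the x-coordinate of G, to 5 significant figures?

54.327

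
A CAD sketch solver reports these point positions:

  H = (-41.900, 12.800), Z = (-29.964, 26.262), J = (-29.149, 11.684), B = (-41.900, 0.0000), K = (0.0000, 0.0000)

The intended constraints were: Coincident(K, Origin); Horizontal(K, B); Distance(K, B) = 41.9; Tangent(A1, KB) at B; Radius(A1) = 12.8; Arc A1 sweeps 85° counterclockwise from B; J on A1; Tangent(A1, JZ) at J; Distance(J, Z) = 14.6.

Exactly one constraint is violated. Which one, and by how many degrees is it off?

Tangent(A1, JZ) at J — off by 8.20°.

K = (0.00, 0.00) ✓; K.y = 0.00, B.y = 0.00 ✓; |KB| = 41.90 ✓; ∠(HB, BK) = 90.00° ✓; |HB| = 12.80 ✓; bearing(H→J) − bearing(H→B) = 85.00° ✓; |HJ| = 12.80 ✓; ∠(HJ, JZ) = 81.80° ✗; |JZ| = 14.60 ✓.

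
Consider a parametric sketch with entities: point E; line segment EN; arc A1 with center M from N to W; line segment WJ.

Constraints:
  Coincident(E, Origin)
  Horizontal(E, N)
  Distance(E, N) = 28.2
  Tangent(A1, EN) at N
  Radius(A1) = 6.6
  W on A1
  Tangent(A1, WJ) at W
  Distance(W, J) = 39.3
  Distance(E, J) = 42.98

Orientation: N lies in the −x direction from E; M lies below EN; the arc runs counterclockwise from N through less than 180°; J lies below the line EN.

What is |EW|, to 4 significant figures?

35.09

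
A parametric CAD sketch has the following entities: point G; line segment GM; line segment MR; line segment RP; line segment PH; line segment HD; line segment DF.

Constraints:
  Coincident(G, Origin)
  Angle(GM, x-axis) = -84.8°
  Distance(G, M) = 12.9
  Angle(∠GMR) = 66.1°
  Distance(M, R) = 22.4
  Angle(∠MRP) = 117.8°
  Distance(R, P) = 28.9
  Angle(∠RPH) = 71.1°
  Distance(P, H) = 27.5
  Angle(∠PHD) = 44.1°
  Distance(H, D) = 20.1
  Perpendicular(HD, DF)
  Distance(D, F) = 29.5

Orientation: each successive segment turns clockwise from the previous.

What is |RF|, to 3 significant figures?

38.4

G is at the origin; GM runs at -84.8° with length 12.9, so M = (1.17, -12.8). ∠GMR = 66.1° gives MR at 161° from the x-axis; with |MR| = 22.4, R = (-20.0, -5.67). ∠MRP = 117.8° gives RP at 99.1° from the x-axis; with |RP| = 28.9, P = (-24.6, 22.9). ∠RPH = 71.1° gives PH at -9.80° from the x-axis; with |PH| = 27.5, H = (2.48, 18.2). ∠PHD = 44.1° gives HD at -146° from the x-axis; with |HD| = 20.1, D = (-14.1, 6.86). The perpendicularity gives DF at right angles to HD, so DF runs at 124°; with |DF| = 29.5, F = (-30.7, 31.2). Then |RF| = |F − R| = 38.4.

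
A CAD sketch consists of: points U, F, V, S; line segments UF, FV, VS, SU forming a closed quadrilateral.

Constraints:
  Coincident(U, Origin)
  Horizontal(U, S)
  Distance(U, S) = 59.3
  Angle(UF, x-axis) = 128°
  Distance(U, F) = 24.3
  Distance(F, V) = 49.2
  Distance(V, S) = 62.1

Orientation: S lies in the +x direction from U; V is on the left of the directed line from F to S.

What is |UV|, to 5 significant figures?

55.421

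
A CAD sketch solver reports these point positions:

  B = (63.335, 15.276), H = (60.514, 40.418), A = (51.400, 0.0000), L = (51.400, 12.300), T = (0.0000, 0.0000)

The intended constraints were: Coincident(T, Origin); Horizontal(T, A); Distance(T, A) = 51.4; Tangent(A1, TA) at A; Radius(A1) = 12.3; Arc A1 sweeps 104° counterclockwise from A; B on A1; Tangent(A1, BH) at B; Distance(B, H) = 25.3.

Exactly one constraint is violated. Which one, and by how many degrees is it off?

Tangent(A1, BH) at B — off by 7.60°.

T = (0.00, 0.00) ✓; T.y = 0.00, A.y = 0.00 ✓; |TA| = 51.40 ✓; ∠(LA, AT) = 90.00° ✓; |LA| = 12.30 ✓; bearing(L→B) − bearing(L→A) = 104.0° ✓; |LB| = 12.30 ✓; ∠(LB, BH) = 97.60° ✗; |BH| = 25.30 ✓.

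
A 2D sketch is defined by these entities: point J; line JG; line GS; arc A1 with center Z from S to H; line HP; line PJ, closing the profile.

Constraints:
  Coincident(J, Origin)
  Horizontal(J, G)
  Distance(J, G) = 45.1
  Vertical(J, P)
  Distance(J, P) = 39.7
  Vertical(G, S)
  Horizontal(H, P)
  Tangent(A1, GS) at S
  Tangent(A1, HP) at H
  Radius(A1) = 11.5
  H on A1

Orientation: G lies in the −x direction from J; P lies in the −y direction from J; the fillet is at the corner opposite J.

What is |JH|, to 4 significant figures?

52.01

J is at the origin; J and G share the same y with |JG| = 45.1 and G on the −x side, so G = (-45.10, 0.000). J and P share the same x with |JP| = 39.7 and P on the −y side, so P = (0.000, -39.70). The virtual corner opposite J is at (-45.10, -39.70). A1 meets GS tangentially, so ZS is at right angles to GS and tangency of A1 to HP means the radius ZH is perpendicular to HP, with radius 11.5, so the center Z sits 11.5 in from both sides at Z = (-33.60, -28.20). That places the tangent points at S = (-45.10, -28.20) on GS and H = (-33.60, -39.70) on HP. Then |JH| = |H − J| = 52.01.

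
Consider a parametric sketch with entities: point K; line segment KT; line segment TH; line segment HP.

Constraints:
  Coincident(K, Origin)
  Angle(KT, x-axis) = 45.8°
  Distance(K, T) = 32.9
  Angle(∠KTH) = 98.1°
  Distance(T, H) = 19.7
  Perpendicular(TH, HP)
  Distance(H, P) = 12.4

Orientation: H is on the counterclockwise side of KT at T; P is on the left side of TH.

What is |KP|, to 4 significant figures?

31.61

K is at the origin; KT runs at 45.8° with length 32.9, so T = 32.9·(cos 45.8°, sin 45.8°) = (22.94, 23.59). ∠KTH = 98.1°, so TH runs at 45.8° + (180° − 98.1°) = 127.7° from the x-axis; with |TH| = 19.7, H = T + 19.7·(cos 127.7°, sin 127.7°) = (10.89, 39.17). TH ⟂ HP; with |HP| = 12.4 on the left of TH, P = H + 12.4·(-0.7912, -0.6115) = (1.078, 31.59). Then |KP| = |P − K| = 31.61.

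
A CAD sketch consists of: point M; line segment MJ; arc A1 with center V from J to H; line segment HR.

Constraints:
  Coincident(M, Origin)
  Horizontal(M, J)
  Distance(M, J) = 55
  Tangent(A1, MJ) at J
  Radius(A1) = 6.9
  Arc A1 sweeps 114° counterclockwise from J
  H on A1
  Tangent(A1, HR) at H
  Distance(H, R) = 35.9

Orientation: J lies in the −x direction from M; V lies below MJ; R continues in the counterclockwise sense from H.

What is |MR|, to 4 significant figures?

63.15

On A1, J sits at bearing 90° from V; a 114° counterclockwise sweep puts H at bearing 204°, so H = V + 6.9·(cos 204°, sin 204°) = (-61.30, -9.706). Since A1 is tangent to HR there, VH ⟂ HR, so HR runs along (−sin 204°, cos 204°); with |HR| = 35.9, R = (-46.70, -42.50). Then |MR| = |R − M| = 63.15.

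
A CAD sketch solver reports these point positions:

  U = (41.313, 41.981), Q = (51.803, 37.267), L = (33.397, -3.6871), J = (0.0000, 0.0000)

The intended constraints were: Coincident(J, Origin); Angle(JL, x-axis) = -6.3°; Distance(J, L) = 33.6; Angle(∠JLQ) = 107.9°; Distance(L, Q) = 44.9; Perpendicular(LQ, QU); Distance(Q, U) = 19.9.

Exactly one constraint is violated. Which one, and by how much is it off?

Distance(Q, U) = 19.9 — off by 8.40.

J = (0.00, 0.00) ✓; JL at -6.300° ✓; |JL| = 33.60 ✓; ∠JLQ = 107.9° ✓; |LQ| = 44.90 ✓; ∠(LQ, QU) = 90.00° ✓; |QU| = 11.50 ✗.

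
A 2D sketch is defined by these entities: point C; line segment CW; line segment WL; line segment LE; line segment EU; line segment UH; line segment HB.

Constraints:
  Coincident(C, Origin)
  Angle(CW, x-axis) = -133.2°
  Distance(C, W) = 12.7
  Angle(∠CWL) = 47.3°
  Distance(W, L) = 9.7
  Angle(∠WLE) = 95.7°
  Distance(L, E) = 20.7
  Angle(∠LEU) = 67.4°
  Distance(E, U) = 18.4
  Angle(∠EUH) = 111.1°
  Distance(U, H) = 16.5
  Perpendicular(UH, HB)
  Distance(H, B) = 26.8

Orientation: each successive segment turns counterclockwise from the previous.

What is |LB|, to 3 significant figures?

10.5

∠EUH = 111.1° gives UH at -94.7° from the x-axis; with |UH| = 16.5, H = (-15.8, -10.4). UH is perpendicular to HB, so HB runs at -4.70°; with |HB| = 26.8, B = (10.9, -12.6). Then |LB| = |B − L| = 10.5.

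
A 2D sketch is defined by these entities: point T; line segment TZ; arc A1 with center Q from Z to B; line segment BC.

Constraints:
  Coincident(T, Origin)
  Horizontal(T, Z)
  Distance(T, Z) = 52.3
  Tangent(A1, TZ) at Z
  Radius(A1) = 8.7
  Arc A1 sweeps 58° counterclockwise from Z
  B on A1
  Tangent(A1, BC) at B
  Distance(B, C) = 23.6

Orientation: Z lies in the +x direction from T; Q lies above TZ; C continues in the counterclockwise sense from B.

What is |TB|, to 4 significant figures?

59.82

T is at the origin; T and Z share the same y with |TZ| = 52.3 and Z on the +x side, so Z = (52.30, 0.000). Tangency of A1 to TZ means the radius QZ is perpendicular to TZ, so Q = Z + (0, 8.7) = (52.30, 8.700). On A1, Z sits at bearing -90° from Q; a 58° counterclockwise sweep puts B at bearing -32°, so B = Q + 8.7·(cos -32°, sin -32°) = (59.68, 4.090). Then |TB| = |B − T| = 59.82.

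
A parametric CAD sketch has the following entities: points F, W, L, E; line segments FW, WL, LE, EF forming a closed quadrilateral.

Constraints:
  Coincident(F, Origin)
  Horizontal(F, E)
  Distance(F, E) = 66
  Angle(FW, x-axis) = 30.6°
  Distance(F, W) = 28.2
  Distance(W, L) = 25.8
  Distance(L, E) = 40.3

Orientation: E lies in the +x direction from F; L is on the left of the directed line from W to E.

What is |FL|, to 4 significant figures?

53.56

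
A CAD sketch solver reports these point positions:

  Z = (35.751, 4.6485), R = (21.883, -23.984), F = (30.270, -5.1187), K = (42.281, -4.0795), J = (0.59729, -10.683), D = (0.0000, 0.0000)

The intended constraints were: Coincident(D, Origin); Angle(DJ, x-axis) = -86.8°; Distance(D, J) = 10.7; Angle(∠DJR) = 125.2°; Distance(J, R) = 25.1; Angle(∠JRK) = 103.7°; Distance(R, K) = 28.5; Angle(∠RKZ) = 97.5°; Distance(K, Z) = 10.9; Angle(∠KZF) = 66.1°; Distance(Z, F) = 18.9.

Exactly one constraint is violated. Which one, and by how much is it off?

Distance(Z, F) = 18.9 — off by 7.70.

D = (0.00, 0.00) ✓; DJ at -86.80° ✓; |DJ| = 10.70 ✓; ∠DJR = 125.2° ✓; |JR| = 25.10 ✓; ∠JRK = 103.7° ✓; |RK| = 28.50 ✓; ∠RKZ = 97.50° ✓; |KZ| = 10.90 ✓; ∠KZF = 66.10° ✓; |ZF| = 11.20 ✗.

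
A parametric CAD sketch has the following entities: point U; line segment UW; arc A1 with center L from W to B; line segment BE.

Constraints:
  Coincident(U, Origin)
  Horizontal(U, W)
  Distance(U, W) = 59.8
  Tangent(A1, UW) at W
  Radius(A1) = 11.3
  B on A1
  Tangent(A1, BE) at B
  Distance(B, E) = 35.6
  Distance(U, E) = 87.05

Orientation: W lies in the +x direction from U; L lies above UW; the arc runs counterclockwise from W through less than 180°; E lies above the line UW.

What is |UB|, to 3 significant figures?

71.8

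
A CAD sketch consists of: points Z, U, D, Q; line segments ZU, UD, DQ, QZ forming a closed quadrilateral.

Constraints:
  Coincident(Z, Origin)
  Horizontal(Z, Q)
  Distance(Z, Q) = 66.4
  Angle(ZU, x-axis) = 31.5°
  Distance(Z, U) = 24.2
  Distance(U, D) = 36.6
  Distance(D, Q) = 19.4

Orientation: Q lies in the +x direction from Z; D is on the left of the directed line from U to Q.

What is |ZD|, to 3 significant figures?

59.4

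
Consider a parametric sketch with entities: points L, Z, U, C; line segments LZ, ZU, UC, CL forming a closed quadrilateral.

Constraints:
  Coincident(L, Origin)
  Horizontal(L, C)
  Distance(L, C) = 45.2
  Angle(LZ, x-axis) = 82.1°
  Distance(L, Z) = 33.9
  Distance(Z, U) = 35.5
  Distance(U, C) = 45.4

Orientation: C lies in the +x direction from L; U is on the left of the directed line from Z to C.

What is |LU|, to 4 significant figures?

59.01

L is at the origin; L and C share the same y with |LC| = 45.2 and C in +x, so C = (45.2, 0). LZ runs at 82.1° with |LZ| = 33.9, so Z = (4.659, 33.58). U is determined by |ZU| = 35.5 and |UC| = 45.4 together: it lies at the intersection of circle(Z, 35.5) and circle(C, 45.4). With |ZC| = 52.64, the foot of the radical line on ZC is 18.71 from Z and the perpendicular offset is √(35.5² − 18.71²) = 30.17. Taking the left-of-ZC solution: U = (38.31, 44.87).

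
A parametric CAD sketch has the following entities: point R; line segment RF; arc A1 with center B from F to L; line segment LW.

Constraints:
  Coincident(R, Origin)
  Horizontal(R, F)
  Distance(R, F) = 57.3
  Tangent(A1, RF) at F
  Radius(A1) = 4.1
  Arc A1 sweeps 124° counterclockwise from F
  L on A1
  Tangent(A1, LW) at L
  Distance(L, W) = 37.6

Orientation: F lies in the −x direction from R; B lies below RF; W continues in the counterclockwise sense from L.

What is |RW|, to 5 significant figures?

54.636

On A1, F sits at bearing 90° from B; a 124° counterclockwise sweep puts L at bearing 214°, so L = B + 4.1·(cos 214°, sin 214°) = (-60.699, -6.3927). A1 meets LW tangentially, so BL is at right angles to LW, so LW runs along (−sin 214°, cos 214°); with |LW| = 37.6, W = (-39.673, -37.565). Then |RW| = |W − R| = 54.636.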